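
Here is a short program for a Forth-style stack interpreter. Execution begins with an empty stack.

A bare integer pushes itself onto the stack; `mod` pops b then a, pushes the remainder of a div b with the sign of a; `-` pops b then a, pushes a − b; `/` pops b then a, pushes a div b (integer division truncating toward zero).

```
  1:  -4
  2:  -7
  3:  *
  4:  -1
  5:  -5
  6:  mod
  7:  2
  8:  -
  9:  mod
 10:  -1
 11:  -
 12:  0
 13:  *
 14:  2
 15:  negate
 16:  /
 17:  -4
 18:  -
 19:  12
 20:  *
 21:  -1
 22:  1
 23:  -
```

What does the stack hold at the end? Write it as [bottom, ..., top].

-4     -> -4
-7     -> -4 -7
*      -> 28
-1     -> 28 -1
-5     -> 28 -1 -5
mod    -> 28 -1
2      -> 28 -1 2
-      -> 28 -3
mod    -> 1
-1     -> 1 -1
-      -> 2
0      -> 2 0
*      -> 0
2      -> 0 2
negate -> 0 -2
/      -> 0
-4     -> 0 -4
-      -> 4
12     -> 4 12
*      -> 48
-1     -> 48 -1
1      -> 48 -1 1
-      -> 48 -2

[48, -2]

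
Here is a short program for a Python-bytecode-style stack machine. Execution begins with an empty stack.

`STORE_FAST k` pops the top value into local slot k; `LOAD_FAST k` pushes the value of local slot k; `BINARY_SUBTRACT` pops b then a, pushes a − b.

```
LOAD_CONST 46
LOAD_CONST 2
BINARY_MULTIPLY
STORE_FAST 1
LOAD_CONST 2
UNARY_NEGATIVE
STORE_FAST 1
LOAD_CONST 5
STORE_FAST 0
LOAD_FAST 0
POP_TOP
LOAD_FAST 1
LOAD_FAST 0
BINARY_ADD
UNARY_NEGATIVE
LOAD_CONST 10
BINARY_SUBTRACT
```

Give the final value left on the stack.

-13

LOAD_CONST 46    [46]
LOAD_CONST 2     [46, 2]
BINARY_MULTIPLY  [92]
STORE_FAST 1     []
LOAD_CONST 2     [2]
UNARY_NEGATIVE   [-2]
STORE_FAST 1     []
LOAD_CONST 5     [5]
STORE_FAST 0     []
LOAD_FAST 0      [5]
POP_TOP          []
LOAD_FAST 1      [-2]
LOAD_FAST 0      [-2, 5]
BINARY_ADD       [3]
UNARY_NEGATIVE   [-3]
LOAD_CONST 10    [-3, 10]
BINARY_SUBTRACT  [-13]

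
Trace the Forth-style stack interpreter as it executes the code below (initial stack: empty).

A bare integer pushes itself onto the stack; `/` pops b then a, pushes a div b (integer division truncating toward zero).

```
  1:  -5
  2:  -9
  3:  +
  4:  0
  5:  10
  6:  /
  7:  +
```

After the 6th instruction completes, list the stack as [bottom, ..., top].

[-14, 0]

-5  [-5]
-9  [-5, -9]
+   [-14]
0   [-14, 0]
10  [-14, 0, 10]
/   [-14, 0]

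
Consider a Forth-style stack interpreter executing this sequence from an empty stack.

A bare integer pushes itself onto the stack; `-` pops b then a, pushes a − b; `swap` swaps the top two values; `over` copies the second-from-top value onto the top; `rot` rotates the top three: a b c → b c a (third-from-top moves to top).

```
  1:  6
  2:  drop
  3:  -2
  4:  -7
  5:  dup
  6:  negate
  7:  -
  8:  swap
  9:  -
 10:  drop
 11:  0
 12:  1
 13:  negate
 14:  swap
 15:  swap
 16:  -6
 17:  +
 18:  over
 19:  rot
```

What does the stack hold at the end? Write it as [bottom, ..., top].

[-7, 0, 0]

6       [6]
drop    []
-2      [-2]
-7      [-2, -7]
dup     [-2, -7, -7]
negate  [-2, -7, 7]
-       [-2, -14]
swap    [-14, -2]
-       [-12]
drop    []
0       [0]
1       [0, 1]
negate  [0, -1]
swap    [-1, 0]
swap    [0, -1]
-6      [0, -1, -6]
+       [0, -7]
over    [0, -7, 0]
rot     [-7, 0, 0]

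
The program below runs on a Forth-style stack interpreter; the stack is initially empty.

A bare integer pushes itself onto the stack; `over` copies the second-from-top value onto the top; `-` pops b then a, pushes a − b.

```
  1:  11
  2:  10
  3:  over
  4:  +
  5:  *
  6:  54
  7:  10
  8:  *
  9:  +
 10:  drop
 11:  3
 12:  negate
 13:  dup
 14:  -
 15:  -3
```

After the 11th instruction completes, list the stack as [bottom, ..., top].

11   : 11
10   : 11 10
over : 11 10 11
+    : 11 21
*    : 231
54   : 231 54
10   : 231 54 10
*    : 231 540
+    : 771
drop : (empty)
3    : 3

[3]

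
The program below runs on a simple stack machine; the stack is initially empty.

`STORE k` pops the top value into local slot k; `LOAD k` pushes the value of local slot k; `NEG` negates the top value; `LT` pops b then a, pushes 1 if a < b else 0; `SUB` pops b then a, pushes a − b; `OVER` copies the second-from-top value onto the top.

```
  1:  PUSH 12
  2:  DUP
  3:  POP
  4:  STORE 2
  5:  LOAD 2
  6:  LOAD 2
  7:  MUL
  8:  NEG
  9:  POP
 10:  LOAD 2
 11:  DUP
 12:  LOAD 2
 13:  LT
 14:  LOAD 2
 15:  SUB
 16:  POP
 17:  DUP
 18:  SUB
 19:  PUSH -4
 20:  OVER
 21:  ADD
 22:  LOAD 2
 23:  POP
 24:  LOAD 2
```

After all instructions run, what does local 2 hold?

PUSH 12 : [12]
DUP     : [12, 12]
POP     : [12]
STORE 2 : []
LOAD 2  : [12]
LOAD 2  : [12, 12]
MUL     : [144]
NEG     : [-144]
POP     : []
LOAD 2  : [12]
DUP     : [12, 12]
LOAD 2  : [12, 12, 12]
LT      : [12, 0]
LOAD 2  : [12, 0, 12]
SUB     : [12, -12]
POP     : [12]
DUP     : [12, 12]
SUB     : [0]
PUSH -4 : [0, -4]
OVER    : [0, -4, 0]
ADD     : [0, -4]
LOAD 2  : [0, -4, 12]
POP     : [0, -4]
LOAD 2  : [0, -4, 12]

12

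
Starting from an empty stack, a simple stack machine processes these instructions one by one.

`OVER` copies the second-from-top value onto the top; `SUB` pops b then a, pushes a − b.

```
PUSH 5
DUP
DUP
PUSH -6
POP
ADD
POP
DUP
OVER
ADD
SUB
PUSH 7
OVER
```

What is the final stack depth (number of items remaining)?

PUSH 5  : 5
DUP     : 5 5
DUP     : 5 5 5
PUSH -6 : 5 5 5 -6
POP     : 5 5 5
ADD     : 5 10
POP     : 5
DUP     : 5 5
OVER    : 5 5 5
ADD     : 5 10
SUB     : -5
PUSH 7  : -5 7
OVER    : -5 7 -5

3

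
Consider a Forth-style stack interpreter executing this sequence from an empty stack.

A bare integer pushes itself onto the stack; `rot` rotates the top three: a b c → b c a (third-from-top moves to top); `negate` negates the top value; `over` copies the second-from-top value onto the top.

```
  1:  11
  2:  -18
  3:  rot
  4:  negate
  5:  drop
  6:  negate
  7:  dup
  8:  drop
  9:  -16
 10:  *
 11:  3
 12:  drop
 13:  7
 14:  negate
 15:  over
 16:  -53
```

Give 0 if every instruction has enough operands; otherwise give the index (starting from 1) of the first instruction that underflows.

3

11  -> 11
-18 -> 11 -18
rot  — needs 3 operands, stack has 2 → underflow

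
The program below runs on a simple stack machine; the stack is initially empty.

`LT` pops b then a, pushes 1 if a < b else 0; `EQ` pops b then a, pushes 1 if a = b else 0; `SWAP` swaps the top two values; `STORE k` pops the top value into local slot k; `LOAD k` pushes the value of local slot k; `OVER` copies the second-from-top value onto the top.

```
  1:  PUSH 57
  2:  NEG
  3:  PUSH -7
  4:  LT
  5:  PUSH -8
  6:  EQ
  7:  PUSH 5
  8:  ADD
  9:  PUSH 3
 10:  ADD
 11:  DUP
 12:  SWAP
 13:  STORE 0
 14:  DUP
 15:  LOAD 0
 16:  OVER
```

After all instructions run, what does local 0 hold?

PUSH 57 → 57
NEG     → -57
PUSH -7 → -57 -7
LT      → 1
PUSH -8 → 1 -8
EQ      → 0
PUSH 5  → 0 5
ADD     → 5
PUSH 3  → 5 3
ADD     → 8
DUP     → 8 8
SWAP    → 8 8
STORE 0 → 8
DUP     → 8 8
LOAD 0  → 8 8 8
OVER    → 8 8 8 8

8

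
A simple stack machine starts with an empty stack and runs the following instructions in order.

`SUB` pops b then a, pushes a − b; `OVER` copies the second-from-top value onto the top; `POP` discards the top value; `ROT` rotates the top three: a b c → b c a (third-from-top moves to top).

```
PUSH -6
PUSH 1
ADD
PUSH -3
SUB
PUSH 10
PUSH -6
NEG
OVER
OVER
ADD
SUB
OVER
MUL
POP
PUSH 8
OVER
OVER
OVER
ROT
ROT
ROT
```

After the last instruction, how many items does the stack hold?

6

PUSH -6 : [-6]
PUSH 1  : [-6, 1]
ADD     : [-5]
PUSH -3 : [-5, -3]
SUB     : [-2]
PUSH 10 : [-2, 10]
PUSH -6 : [-2, 10, -6]
NEG     : [-2, 10, 6]
OVER    : [-2, 10, 6, 10]
OVER    : [-2, 10, 6, 10, 6]
ADD     : [-2, 10, 6, 16]
SUB     : [-2, 10, -10]
OVER    : [-2, 10, -10, 10]
MUL     : [-2, 10, -100]
POP     : [-2, 10]
PUSH 8  : [-2, 10, 8]
OVER    : [-2, 10, 8, 10]
OVER    : [-2, 10, 8, 10, 8]
OVER    : [-2, 10, 8, 10, 8, 10]
ROT     : [-2, 10, 8, 8, 10, 10]
ROT     : [-2, 10, 8, 10, 10, 8]
ROT     : [-2, 10, 8, 10, 8, 10]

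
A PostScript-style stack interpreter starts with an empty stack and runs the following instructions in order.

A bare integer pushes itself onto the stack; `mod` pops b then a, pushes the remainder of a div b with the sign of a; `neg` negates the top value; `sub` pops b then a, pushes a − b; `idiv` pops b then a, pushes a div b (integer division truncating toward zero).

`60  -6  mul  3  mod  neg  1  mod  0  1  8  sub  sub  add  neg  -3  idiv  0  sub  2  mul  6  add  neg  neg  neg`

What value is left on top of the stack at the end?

-10

60   → [60]
-6   → [60, -6]
mul  → [-360]
3    → [-360, 3]
mod  → [0]
neg  → [0]
1    → [0, 1]
mod  → [0]
0    → [0, 0]
1    → [0, 0, 1]
8    → [0, 0, 1, 8]
sub  → [0, 0, -7]
sub  → [0, 7]
add  → [7]
neg  → [-7]
-3   → [-7, -3]
idiv → [2]
0    → [2, 0]
sub  → [2]
2    → [2, 2]
mul  → [4]
6    → [4, 6]
add  → [10]
neg  → [-10]
neg  → [10]
neg  → [-10]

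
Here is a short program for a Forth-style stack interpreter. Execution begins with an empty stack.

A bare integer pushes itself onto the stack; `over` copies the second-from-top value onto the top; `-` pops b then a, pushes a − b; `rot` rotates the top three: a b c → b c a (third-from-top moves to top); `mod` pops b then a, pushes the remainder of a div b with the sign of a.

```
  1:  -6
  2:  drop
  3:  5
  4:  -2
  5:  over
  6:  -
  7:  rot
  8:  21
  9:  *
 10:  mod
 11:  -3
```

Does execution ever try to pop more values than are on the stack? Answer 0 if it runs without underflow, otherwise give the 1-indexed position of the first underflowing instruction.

7

-6   -> [-6]
drop -> []
5    -> [5]
-2   -> [5, -2]
over -> [5, -2, 5]
-    -> [5, -7]
rot  — needs 3 operands, stack has 2 → underflow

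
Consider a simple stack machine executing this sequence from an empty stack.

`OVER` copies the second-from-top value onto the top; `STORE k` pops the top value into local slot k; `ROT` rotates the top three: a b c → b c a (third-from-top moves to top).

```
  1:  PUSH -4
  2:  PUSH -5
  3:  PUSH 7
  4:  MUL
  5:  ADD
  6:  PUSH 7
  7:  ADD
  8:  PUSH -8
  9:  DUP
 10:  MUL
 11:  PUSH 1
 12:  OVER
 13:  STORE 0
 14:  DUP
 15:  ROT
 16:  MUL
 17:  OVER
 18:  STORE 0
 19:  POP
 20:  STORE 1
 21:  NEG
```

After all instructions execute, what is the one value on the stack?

32

PUSH -4  -4
PUSH -5  -4 -5
PUSH 7   -4 -5 7
MUL      -4 -35
ADD      -39
PUSH 7   -39 7
ADD      -32
PUSH -8  -32 -8
DUP      -32 -8 -8
MUL      -32 64
PUSH 1   -32 64 1
OVER     -32 64 1 64
STORE 0  -32 64 1
DUP      -32 64 1 1
ROT      -32 1 1 64
MUL      -32 1 64
OVER     -32 1 64 1
STORE 0  -32 1 64
POP      -32 1
STORE 1  -32
NEG      32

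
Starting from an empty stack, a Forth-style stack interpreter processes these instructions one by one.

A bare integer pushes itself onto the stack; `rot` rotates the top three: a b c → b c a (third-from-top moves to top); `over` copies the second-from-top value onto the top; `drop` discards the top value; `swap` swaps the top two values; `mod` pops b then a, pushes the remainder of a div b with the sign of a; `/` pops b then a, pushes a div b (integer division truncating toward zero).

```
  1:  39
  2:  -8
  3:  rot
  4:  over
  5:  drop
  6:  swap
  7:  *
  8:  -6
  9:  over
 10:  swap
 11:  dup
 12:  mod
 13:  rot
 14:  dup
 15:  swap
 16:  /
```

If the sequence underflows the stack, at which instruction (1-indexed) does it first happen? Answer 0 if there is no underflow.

3

39  [39]
-8  [39, -8]
rot  — needs 3 operands, stack has 2 → underflow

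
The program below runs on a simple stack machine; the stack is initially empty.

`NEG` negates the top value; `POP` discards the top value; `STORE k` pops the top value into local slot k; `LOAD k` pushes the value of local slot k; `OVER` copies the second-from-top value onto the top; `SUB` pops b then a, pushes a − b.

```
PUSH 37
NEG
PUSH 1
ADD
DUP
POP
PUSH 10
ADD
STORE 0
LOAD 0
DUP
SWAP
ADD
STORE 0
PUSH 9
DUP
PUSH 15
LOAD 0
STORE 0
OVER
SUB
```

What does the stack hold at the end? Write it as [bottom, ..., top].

PUSH 37 -> [37]
NEG     -> [-37]
PUSH 1  -> [-37, 1]
ADD     -> [-36]
DUP     -> [-36, -36]
POP     -> [-36]
PUSH 10 -> [-36, 10]
ADD     -> [-26]
STORE 0 -> []
LOAD 0  -> [-26]
DUP     -> [-26, -26]
SWAP    -> [-26, -26]
ADD     -> [-52]
STORE 0 -> []
PUSH 9  -> [9]
DUP     -> [9, 9]
PUSH 15 -> [9, 9, 15]
LOAD 0  -> [9, 9, 15, -52]
STORE 0 -> [9, 9, 15]
OVER    -> [9, 9, 15, 9]
SUB     -> [9, 9, 6]

[9, 9, 6]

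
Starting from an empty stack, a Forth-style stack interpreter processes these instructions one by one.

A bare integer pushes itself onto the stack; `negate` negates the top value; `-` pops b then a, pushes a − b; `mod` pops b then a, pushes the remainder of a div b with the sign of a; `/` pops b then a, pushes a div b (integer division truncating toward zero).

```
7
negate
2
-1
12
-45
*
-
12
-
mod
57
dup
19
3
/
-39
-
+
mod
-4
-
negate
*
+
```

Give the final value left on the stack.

7      -> [7]
negate -> [-7]
2      -> [-7, 2]
-1     -> [-7, 2, -1]
12     -> [-7, 2, -1, 12]
-45    -> [-7, 2, -1, 12, -45]
*      -> [-7, 2, -1, -540]
-      -> [-7, 2, 539]
12     -> [-7, 2, 539, 12]
-      -> [-7, 2, 527]
mod    -> [-7, 2]
57     -> [-7, 2, 57]
dup    -> [-7, 2, 57, 57]
19     -> [-7, 2, 57, 57, 19]
3      -> [-7, 2, 57, 57, 19, 3]
/      -> [-7, 2, 57, 57, 6]
-39    -> [-7, 2, 57, 57, 6, -39]
-      -> [-7, 2, 57, 57, 45]
+      -> [-7, 2, 57, 102]
mod    -> [-7, 2, 57]
-4     -> [-7, 2, 57, -4]
-      -> [-7, 2, 61]
negate -> [-7, 2, -61]
*      -> [-7, -122]
+      -> [-129]

-129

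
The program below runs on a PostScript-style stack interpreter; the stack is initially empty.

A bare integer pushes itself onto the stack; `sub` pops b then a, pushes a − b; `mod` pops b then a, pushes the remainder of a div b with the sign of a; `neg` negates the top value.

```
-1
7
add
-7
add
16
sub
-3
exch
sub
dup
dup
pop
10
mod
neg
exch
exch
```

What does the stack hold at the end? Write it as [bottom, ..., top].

-1   -> -1
7    -> -1 7
add  -> 6
-7   -> 6 -7
add  -> -1
16   -> -1 16
sub  -> -17
-3   -> -17 -3
exch -> -3 -17
sub  -> 14
dup  -> 14 14
dup  -> 14 14 14
pop  -> 14 14
10   -> 14 14 10
mod  -> 14 4
neg  -> 14 -4
exch -> -4 14
exch -> 14 -4

[14, -4]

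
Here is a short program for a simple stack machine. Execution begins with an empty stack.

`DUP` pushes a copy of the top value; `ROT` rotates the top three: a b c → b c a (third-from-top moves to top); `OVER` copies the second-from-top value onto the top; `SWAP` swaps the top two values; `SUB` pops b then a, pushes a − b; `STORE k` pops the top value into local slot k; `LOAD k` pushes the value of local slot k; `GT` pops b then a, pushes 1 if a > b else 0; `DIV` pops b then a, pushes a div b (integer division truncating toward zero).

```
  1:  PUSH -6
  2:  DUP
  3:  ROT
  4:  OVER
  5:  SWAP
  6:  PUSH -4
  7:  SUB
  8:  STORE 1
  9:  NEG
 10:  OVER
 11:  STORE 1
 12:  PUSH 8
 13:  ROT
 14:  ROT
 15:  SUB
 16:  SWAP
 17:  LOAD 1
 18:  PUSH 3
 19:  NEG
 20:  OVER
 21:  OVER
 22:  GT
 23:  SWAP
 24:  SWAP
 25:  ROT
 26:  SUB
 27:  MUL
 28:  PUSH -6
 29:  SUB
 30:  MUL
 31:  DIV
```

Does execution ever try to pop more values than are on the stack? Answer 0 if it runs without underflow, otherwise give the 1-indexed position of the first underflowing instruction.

3

PUSH -6  -6
DUP      -6 -6
ROT  — needs 3 operands, stack has 2 → underflow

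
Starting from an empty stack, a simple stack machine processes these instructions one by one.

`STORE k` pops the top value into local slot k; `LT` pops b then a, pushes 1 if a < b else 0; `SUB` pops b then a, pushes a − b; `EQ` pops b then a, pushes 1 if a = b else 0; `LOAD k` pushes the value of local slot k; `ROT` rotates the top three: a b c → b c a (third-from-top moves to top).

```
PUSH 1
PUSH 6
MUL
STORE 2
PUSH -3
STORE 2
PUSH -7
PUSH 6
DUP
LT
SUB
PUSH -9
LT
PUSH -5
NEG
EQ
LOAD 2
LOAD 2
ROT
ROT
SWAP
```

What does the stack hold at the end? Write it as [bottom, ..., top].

[-3, -3, 0]

PUSH 1  → 1
PUSH 6  → 1 6
MUL     → 6
STORE 2 → (empty)
PUSH -3 → -3
STORE 2 → (empty)
PUSH -7 → -7
PUSH 6  → -7 6
DUP     → -7 6 6
LT      → -7 0
SUB     → -7
PUSH -9 → -7 -9
LT      → 0
PUSH -5 → 0 -5
NEG     → 0 5
EQ      → 0
LOAD 2  → 0 -3
LOAD 2  → 0 -3 -3
ROT     → -3 -3 0
ROT     → -3 0 -3
SWAP    → -3 -3 0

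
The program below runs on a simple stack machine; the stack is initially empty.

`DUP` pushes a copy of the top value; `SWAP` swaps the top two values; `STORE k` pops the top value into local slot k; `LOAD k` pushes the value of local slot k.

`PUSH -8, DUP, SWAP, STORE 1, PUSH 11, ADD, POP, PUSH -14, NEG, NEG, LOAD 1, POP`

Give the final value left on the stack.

PUSH -8   [-8]
DUP       [-8, -8]
SWAP      [-8, -8]
STORE 1   [-8]
PUSH 11   [-8, 11]
ADD       [3]
POP       []
PUSH -14  [-14]
NEG       [14]
NEG       [-14]
LOAD 1    [-14, -8]
POP       [-14]

-14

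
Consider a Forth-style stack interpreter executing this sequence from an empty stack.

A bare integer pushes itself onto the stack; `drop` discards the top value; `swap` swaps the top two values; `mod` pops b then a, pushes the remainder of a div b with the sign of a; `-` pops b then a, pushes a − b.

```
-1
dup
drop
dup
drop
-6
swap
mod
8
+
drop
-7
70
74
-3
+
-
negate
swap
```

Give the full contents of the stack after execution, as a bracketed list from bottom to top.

[1, -7]

-1     : -1
dup    : -1 -1
drop   : -1
dup    : -1 -1
drop   : -1
-6     : -1 -6
swap   : -6 -1
mod    : 0
8      : 0 8
+      : 8
drop   : (empty)
-7     : -7
70     : -7 70
74     : -7 70 74
-3     : -7 70 74 -3
+      : -7 70 71
-      : -7 -1
negate : -7 1
swap   : 1 -7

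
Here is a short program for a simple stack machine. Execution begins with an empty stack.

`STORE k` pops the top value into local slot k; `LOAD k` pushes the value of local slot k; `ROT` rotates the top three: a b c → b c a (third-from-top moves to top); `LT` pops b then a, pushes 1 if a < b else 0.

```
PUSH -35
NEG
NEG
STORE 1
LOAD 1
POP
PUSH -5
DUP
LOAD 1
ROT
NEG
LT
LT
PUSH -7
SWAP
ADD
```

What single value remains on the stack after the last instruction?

PUSH -35  [-35]
NEG       [35]
NEG       [-35]
STORE 1   []
LOAD 1    [-35]
POP       []
PUSH -5   [-5]
DUP       [-5, -5]
LOAD 1    [-5, -5, -35]
ROT       [-5, -35, -5]
NEG       [-5, -35, 5]
LT        [-5, 1]
LT        [1]
PUSH -7   [1, -7]
SWAP      [-7, 1]
ADD       [-6]

-6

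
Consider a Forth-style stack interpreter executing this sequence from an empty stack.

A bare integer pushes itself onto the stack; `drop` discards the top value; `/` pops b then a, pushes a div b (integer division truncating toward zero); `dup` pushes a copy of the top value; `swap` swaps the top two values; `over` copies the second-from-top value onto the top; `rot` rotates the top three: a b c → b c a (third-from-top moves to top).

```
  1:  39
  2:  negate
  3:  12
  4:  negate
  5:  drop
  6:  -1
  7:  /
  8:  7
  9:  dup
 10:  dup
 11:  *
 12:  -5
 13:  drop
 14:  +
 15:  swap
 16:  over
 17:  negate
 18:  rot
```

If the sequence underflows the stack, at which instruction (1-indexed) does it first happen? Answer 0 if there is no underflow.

39     : 39
negate : -39
12     : -39 12
negate : -39 -12
drop   : -39
-1     : -39 -1
/      : 39
7      : 39 7
dup    : 39 7 7
dup    : 39 7 7 7
*      : 39 7 49
-5     : 39 7 49 -5
drop   : 39 7 49
+      : 39 56
swap   : 56 39
over   : 56 39 56
negate : 56 39 -56
rot    : 39 -56 56

0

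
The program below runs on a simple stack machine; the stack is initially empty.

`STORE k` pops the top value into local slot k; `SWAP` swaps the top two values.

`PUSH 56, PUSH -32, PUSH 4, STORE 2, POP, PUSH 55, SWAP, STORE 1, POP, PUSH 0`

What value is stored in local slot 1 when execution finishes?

56

PUSH 56   56
PUSH -32  56 -32
PUSH 4    56 -32 4
STORE 2   56 -32
POP       56
PUSH 55   56 55
SWAP      55 56
STORE 1   55
POP       (empty)
PUSH 0    0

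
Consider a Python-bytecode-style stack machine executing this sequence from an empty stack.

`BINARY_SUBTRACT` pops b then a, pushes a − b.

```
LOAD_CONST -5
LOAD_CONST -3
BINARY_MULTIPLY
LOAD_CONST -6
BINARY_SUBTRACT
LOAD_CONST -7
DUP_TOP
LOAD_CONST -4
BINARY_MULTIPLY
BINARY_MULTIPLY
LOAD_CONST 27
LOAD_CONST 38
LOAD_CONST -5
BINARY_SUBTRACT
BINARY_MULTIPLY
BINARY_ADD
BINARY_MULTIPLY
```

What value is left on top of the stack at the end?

LOAD_CONST -5   → [-5]
LOAD_CONST -3   → [-5, -3]
BINARY_MULTIPLY → [15]
LOAD_CONST -6   → [15, -6]
BINARY_SUBTRACT → [21]
LOAD_CONST -7   → [21, -7]
DUP_TOP         → [21, -7, -7]
LOAD_CONST -4   → [21, -7, -7, -4]
BINARY_MULTIPLY → [21, -7, 28]
BINARY_MULTIPLY → [21, -196]
LOAD_CONST 27   → [21, -196, 27]
LOAD_CONST 38   → [21, -196, 27, 38]
LOAD_CONST -5   → [21, -196, 27, 38, -5]
BINARY_SUBTRACT → [21, -196, 27, 43]
BINARY_MULTIPLY → [21, -196, 1161]
BINARY_ADD      → [21, 965]
BINARY_MULTIPLY → [20265]

20265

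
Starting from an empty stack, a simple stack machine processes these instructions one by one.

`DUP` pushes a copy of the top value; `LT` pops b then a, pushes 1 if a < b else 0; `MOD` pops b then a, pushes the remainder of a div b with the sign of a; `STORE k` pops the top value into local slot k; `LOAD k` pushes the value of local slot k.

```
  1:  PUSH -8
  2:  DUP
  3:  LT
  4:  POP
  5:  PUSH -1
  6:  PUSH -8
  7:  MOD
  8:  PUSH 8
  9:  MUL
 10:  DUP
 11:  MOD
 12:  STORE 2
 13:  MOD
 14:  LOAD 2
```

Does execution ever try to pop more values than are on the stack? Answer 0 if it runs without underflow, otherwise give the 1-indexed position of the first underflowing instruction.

13

PUSH -8 -> [-8]
DUP     -> [-8, -8]
LT      -> [0]
POP     -> []
PUSH -1 -> [-1]
PUSH -8 -> [-1, -8]
MOD     -> [-1]
PUSH 8  -> [-1, 8]
MUL     -> [-8]
DUP     -> [-8, -8]
MOD     -> [0]
STORE 2 -> []
MOD  — needs 2 operands, stack has 0 → underflow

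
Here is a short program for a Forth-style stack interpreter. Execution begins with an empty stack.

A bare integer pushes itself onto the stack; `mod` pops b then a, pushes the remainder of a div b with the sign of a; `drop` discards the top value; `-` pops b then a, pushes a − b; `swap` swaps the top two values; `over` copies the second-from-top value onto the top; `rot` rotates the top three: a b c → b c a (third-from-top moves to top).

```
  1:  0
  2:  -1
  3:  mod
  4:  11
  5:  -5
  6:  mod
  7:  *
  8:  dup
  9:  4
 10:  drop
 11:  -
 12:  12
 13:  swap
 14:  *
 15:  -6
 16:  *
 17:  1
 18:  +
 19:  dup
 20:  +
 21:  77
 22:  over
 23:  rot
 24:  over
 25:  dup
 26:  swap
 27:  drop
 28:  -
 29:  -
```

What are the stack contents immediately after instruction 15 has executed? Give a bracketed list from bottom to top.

[0, -6]

0     0
-1    0 -1
mod   0
11    0 11
-5    0 11 -5
mod   0 1
*     0
dup   0 0
4     0 0 4
drop  0 0
-     0
12    0 12
swap  12 0
*     0
-6    0 -6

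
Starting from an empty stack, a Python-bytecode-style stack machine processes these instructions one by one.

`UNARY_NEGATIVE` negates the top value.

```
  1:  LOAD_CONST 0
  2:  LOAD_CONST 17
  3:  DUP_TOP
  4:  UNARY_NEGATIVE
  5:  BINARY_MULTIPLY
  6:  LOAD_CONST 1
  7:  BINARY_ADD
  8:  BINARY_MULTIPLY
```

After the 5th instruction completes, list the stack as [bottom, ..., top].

LOAD_CONST 0     0
LOAD_CONST 17    0 17
DUP_TOP          0 17 17
UNARY_NEGATIVE   0 17 -17
BINARY_MULTIPLY  0 -289

[0, -289]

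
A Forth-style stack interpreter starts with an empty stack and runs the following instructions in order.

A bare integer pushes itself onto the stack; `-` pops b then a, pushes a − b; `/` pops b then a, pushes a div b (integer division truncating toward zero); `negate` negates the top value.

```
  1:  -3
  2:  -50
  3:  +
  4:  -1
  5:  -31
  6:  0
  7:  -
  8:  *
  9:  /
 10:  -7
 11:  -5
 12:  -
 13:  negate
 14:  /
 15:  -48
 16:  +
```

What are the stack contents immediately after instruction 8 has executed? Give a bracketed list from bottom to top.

-3  → [-3]
-50 → [-3, -50]
+   → [-53]
-1  → [-53, -1]
-31 → [-53, -1, -31]
0   → [-53, -1, -31, 0]
-   → [-53, -1, -31]
*   → [-53, 31]

[-53, 31]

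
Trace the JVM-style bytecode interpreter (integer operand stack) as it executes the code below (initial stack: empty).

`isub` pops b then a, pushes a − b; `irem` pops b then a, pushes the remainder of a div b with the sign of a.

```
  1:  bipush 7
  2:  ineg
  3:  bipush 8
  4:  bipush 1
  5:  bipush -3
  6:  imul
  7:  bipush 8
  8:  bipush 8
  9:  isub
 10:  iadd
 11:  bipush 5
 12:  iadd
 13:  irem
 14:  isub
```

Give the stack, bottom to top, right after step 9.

bipush 7  -> [7]
ineg      -> [-7]
bipush 8  -> [-7, 8]
bipush 1  -> [-7, 8, 1]
bipush -3 -> [-7, 8, 1, -3]
imul      -> [-7, 8, -3]
bipush 8  -> [-7, 8, -3, 8]
bipush 8  -> [-7, 8, -3, 8, 8]
isub      -> [-7, 8, -3, 0]

[-7, 8, -3, 0]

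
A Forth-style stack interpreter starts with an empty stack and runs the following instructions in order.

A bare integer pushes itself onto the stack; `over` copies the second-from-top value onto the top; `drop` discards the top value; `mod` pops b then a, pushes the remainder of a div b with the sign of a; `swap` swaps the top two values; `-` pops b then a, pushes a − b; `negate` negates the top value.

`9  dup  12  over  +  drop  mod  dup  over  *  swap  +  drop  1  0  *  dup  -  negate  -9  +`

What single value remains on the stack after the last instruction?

-9

9      : 9
dup    : 9 9
12     : 9 9 12
over   : 9 9 12 9
+      : 9 9 21
drop   : 9 9
mod    : 0
dup    : 0 0
over   : 0 0 0
*      : 0 0
swap   : 0 0
+      : 0
drop   : (empty)
1      : 1
0      : 1 0
*      : 0
dup    : 0 0
-      : 0
negate : 0
-9     : 0 -9
+      : -9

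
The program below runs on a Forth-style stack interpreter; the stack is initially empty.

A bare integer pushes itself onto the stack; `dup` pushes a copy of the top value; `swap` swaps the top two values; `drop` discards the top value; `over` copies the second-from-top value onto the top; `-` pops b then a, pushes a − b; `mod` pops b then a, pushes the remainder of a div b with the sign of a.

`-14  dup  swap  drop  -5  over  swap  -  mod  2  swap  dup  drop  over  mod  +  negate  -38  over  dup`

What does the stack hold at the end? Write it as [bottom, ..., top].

[-1, -38, -1, -1]

-14    -> -14
dup    -> -14 -14
swap   -> -14 -14
drop   -> -14
-5     -> -14 -5
over   -> -14 -5 -14
swap   -> -14 -14 -5
-      -> -14 -9
mod    -> -5
2      -> -5 2
swap   -> 2 -5
dup    -> 2 -5 -5
drop   -> 2 -5
over   -> 2 -5 2
mod    -> 2 -1
+      -> 1
negate -> -1
-38    -> -1 -38
over   -> -1 -38 -1
dup    -> -1 -38 -1 -1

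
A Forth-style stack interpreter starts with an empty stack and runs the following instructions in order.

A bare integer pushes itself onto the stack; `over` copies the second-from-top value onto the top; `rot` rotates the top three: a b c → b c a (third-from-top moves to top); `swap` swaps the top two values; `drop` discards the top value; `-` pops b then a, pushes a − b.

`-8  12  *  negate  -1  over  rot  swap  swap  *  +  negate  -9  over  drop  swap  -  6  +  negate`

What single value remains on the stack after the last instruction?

-8     : [-8]
12     : [-8, 12]
*      : [-96]
negate : [96]
-1     : [96, -1]
over   : [96, -1, 96]
rot    : [-1, 96, 96]
swap   : [-1, 96, 96]
swap   : [-1, 96, 96]
*      : [-1, 9216]
+      : [9215]
negate : [-9215]
-9     : [-9215, -9]
over   : [-9215, -9, -9215]
drop   : [-9215, -9]
swap   : [-9, -9215]
-      : [9206]
6      : [9206, 6]
+      : [9212]
negate : [-9212]

-9212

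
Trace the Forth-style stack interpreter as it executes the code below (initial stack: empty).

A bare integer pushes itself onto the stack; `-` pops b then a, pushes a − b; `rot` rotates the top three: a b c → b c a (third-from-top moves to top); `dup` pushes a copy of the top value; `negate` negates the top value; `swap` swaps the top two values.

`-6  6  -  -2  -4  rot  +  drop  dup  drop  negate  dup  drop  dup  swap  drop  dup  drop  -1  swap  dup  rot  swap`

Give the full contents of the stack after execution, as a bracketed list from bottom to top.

[2, -1, 2]

-6     : -6
6      : -6 6
-      : -12
-2     : -12 -2
-4     : -12 -2 -4
rot    : -2 -4 -12
+      : -2 -16
drop   : -2
dup    : -2 -2
drop   : -2
negate : 2
dup    : 2 2
drop   : 2
dup    : 2 2
swap   : 2 2
drop   : 2
dup    : 2 2
drop   : 2
-1     : 2 -1
swap   : -1 2
dup    : -1 2 2
rot    : 2 2 -1
swap   : 2 -1 2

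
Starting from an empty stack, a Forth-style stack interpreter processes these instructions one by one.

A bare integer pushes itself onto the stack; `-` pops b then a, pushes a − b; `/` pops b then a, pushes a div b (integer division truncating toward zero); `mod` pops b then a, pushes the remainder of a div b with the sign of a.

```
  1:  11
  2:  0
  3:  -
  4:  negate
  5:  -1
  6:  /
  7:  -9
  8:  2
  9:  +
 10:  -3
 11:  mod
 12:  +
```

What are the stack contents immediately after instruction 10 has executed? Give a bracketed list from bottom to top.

11      11
0       11 0
-       11
negate  -11
-1      -11 -1
/       11
-9      11 -9
2       11 -9 2
+       11 -7
-3      11 -7 -3

[11, -7, -3]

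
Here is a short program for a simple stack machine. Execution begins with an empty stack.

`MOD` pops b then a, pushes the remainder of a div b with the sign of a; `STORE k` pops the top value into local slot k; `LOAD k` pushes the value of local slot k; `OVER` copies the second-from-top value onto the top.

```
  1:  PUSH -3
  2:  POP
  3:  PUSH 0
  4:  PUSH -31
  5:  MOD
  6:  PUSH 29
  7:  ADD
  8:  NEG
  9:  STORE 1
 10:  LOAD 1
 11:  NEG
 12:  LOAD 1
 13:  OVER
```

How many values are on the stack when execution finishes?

PUSH -3  → [-3]
POP      → []
PUSH 0   → [0]
PUSH -31 → [0, -31]
MOD      → [0]
PUSH 29  → [0, 29]
ADD      → [29]
NEG      → [-29]
STORE 1  → []
LOAD 1   → [-29]
NEG      → [29]
LOAD 1   → [29, -29]
OVER     → [29, -29, 29]

3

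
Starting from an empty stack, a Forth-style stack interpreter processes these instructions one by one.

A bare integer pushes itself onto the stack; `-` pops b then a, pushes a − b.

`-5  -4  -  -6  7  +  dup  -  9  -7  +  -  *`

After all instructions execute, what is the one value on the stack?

-5  → -5
-4  → -5 -4
-   → -1
-6  → -1 -6
7   → -1 -6 7
+   → -1 1
dup → -1 1 1
-   → -1 0
9   → -1 0 9
-7  → -1 0 9 -7
+   → -1 0 2
-   → -1 -2
*   → 2

2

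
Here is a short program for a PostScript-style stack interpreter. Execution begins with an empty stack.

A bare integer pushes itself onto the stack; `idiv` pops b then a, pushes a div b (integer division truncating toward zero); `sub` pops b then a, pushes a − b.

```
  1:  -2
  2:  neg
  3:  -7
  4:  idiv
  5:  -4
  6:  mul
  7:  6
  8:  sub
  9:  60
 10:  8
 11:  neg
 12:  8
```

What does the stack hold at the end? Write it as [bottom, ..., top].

[-6, 60, -8, 8]

-2   → -2
neg  → 2
-7   → 2 -7
idiv → 0
-4   → 0 -4
mul  → 0
6    → 0 6
sub  → -6
60   → -6 60
8    → -6 60 8
neg  → -6 60 -8
8    → -6 60 -8 8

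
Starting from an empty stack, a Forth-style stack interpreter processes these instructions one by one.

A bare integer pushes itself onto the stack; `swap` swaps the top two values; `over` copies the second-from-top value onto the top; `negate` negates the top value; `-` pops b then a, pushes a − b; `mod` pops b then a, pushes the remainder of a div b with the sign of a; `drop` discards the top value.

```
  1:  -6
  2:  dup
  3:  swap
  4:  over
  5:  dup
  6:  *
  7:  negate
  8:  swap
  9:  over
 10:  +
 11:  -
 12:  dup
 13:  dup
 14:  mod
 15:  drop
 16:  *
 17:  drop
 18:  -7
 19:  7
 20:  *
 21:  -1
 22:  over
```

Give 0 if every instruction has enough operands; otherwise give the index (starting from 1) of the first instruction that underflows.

0

-6     : [-6]
dup    : [-6, -6]
swap   : [-6, -6]
over   : [-6, -6, -6]
dup    : [-6, -6, -6, -6]
*      : [-6, -6, 36]
negate : [-6, -6, -36]
swap   : [-6, -36, -6]
over   : [-6, -36, -6, -36]
+      : [-6, -36, -42]
-      : [-6, 6]
dup    : [-6, 6, 6]
dup    : [-6, 6, 6, 6]
mod    : [-6, 6, 0]
drop   : [-6, 6]
*      : [-36]
drop   : []
-7     : [-7]
7      : [-7, 7]
*      : [-49]
-1     : [-49, -1]
over   : [-49, -1, -49]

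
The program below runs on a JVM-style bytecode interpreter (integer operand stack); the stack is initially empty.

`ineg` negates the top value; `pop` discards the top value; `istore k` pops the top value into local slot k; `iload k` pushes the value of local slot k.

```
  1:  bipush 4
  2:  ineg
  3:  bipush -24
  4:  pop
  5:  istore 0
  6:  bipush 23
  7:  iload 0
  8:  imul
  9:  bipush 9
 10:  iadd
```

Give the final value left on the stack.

-83

bipush 4   : 4
ineg       : -4
bipush -24 : -4 -24
pop        : -4
istore 0   : (empty)
bipush 23  : 23
iload 0    : 23 -4
imul       : -92
bipush 9   : -92 9
iadd       : -83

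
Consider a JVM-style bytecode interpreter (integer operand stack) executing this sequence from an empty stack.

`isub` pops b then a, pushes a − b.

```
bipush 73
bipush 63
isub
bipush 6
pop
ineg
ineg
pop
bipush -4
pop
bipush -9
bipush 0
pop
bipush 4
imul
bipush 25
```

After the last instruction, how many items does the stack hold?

2

bipush 73 → [73]
bipush 63 → [73, 63]
isub      → [10]
bipush 6  → [10, 6]
pop       → [10]
ineg      → [-10]
ineg      → [10]
pop       → []
bipush -4 → [-4]
pop       → []
bipush -9 → [-9]
bipush 0  → [-9, 0]
pop       → [-9]
bipush 4  → [-9, 4]
imul      → [-36]
bipush 25 → [-36, 25]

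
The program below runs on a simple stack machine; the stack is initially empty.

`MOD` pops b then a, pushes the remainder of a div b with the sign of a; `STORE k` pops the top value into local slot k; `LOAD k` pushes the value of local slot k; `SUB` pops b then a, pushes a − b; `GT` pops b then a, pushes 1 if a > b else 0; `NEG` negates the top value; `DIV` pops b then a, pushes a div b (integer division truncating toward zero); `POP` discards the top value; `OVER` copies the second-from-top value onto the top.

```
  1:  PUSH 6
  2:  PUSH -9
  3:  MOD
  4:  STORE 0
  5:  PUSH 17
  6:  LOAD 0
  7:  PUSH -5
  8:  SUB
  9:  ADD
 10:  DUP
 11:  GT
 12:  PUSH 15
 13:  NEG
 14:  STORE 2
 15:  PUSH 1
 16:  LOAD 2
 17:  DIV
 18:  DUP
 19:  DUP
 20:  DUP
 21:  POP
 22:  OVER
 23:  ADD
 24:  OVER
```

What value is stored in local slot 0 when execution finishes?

6

PUSH 6  -> 6
PUSH -9 -> 6 -9
MOD     -> 6
STORE 0 -> (empty)
PUSH 17 -> 17
LOAD 0  -> 17 6
PUSH -5 -> 17 6 -5
SUB     -> 17 11
ADD     -> 28
DUP     -> 28 28
GT      -> 0
PUSH 15 -> 0 15
NEG     -> 0 -15
STORE 2 -> 0
PUSH 1  -> 0 1
LOAD 2  -> 0 1 -15
DIV     -> 0 0
DUP     -> 0 0 0
DUP     -> 0 0 0 0
DUP     -> 0 0 0 0 0
POP     -> 0 0 0 0
OVER    -> 0 0 0 0 0
ADD     -> 0 0 0 0
OVER    -> 0 0 0 0 0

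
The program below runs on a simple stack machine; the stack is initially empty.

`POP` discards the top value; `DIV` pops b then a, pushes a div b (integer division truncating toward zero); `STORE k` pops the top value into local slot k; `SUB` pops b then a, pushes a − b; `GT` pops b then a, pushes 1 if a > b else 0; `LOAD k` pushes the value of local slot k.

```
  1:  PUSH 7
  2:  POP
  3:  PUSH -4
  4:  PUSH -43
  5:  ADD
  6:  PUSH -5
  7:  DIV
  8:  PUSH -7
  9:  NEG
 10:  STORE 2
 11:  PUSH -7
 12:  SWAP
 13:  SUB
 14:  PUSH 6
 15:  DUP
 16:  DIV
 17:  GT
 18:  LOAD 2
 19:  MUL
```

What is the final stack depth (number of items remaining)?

1

PUSH 7    [7]
POP       []
PUSH -4   [-4]
PUSH -43  [-4, -43]
ADD       [-47]
PUSH -5   [-47, -5]
DIV       [9]
PUSH -7   [9, -7]
NEG       [9, 7]
STORE 2   [9]
PUSH -7   [9, -7]
SWAP      [-7, 9]
SUB       [-16]
PUSH 6    [-16, 6]
DUP       [-16, 6, 6]
DIV       [-16, 1]
GT        [0]
LOAD 2    [0, 7]
MUL       [0]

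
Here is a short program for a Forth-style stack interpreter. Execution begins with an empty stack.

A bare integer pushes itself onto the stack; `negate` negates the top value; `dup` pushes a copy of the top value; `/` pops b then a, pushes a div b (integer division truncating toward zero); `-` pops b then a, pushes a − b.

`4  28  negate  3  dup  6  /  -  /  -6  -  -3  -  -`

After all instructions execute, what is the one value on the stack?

4

4       [4]
28      [4, 28]
negate  [4, -28]
3       [4, -28, 3]
dup     [4, -28, 3, 3]
6       [4, -28, 3, 3, 6]
/       [4, -28, 3, 0]
-       [4, -28, 3]
/       [4, -9]
-6      [4, -9, -6]
-       [4, -3]
-3      [4, -3, -3]
-       [4, 0]
-       [4]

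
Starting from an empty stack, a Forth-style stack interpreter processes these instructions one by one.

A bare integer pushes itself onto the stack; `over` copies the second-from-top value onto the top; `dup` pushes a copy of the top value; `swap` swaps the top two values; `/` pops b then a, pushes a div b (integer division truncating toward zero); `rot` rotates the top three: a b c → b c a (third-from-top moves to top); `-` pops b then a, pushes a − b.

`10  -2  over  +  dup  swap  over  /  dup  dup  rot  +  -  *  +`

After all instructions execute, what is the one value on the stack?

10   : [10]
-2   : [10, -2]
over : [10, -2, 10]
+    : [10, 8]
dup  : [10, 8, 8]
swap : [10, 8, 8]
over : [10, 8, 8, 8]
/    : [10, 8, 1]
dup  : [10, 8, 1, 1]
dup  : [10, 8, 1, 1, 1]
rot  : [10, 8, 1, 1, 1]
+    : [10, 8, 1, 2]
-    : [10, 8, -1]
*    : [10, -8]
+    : [2]

2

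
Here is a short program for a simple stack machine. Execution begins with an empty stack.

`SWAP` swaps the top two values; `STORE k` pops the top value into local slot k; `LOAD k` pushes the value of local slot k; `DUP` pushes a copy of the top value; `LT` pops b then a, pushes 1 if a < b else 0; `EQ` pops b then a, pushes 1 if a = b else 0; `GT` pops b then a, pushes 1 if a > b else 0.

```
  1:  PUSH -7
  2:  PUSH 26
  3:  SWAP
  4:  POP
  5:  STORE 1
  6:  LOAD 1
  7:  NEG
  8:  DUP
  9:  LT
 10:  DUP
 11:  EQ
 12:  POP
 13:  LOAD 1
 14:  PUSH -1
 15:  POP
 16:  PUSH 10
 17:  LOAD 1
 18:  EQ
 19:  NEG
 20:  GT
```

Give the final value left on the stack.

1

PUSH -7 → [-7]
PUSH 26 → [-7, 26]
SWAP    → [26, -7]
POP     → [26]
STORE 1 → []
LOAD 1  → [26]
NEG     → [-26]
DUP     → [-26, -26]
LT      → [0]
DUP     → [0, 0]
EQ      → [1]
POP     → []
LOAD 1  → [26]
PUSH -1 → [26, -1]
POP     → [26]
PUSH 10 → [26, 10]
LOAD 1  → [26, 10, 26]
EQ      → [26, 0]
NEG     → [26, 0]
GT      → [1]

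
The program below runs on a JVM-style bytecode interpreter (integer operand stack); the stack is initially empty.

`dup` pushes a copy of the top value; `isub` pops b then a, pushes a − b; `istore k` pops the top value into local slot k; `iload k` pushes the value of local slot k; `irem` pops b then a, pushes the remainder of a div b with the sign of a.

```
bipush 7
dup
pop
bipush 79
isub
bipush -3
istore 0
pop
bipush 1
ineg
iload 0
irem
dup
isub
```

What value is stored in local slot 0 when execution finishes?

bipush 7  -> 7
dup       -> 7 7
pop       -> 7
bipush 79 -> 7 79
isub      -> -72
bipush -3 -> -72 -3
istore 0  -> -72
pop       -> (empty)
bipush 1  -> 1
ineg      -> -1
iload 0   -> -1 -3
irem      -> -1
dup       -> -1 -1
isub      -> 0

-3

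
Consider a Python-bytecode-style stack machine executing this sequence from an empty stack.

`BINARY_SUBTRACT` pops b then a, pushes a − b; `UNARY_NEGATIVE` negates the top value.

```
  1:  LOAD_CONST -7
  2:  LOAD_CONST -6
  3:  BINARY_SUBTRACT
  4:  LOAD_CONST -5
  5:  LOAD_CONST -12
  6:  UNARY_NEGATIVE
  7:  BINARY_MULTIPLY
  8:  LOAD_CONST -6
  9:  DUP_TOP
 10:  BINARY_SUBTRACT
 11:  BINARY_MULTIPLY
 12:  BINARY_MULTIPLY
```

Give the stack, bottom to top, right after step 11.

LOAD_CONST -7   : -7
LOAD_CONST -6   : -7 -6
BINARY_SUBTRACT : -1
LOAD_CONST -5   : -1 -5
LOAD_CONST -12  : -1 -5 -12
UNARY_NEGATIVE  : -1 -5 12
BINARY_MULTIPLY : -1 -60
LOAD_CONST -6   : -1 -60 -6
DUP_TOP         : -1 -60 -6 -6
BINARY_SUBTRACT : -1 -60 0
BINARY_MULTIPLY : -1 0

[-1, 0]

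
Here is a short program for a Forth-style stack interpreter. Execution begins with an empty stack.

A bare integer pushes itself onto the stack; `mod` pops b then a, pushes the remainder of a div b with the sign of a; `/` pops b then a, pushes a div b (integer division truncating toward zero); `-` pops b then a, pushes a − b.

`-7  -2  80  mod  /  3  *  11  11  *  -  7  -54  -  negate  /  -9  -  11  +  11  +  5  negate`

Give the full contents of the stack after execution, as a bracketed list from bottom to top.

-7      -7
-2      -7 -2
80      -7 -2 80
mod     -7 -2
/       3
3       3 3
*       9
11      9 11
11      9 11 11
*       9 121
-       -112
7       -112 7
-54     -112 7 -54
-       -112 61
negate  -112 -61
/       1
-9      1 -9
-       10
11      10 11
+       21
11      21 11
+       32
5       32 5
negate  32 -5

[32, -5]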